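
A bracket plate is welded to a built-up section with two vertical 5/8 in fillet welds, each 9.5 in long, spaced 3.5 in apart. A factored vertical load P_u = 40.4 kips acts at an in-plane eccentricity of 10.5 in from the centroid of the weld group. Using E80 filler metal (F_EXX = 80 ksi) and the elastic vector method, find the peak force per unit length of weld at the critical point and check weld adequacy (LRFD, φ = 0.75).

f_max ≈ 11.6 kip/in; adequate

Total weld length L_w = 19 in. Treat welds as unit-width lines.
Polar moment about centroid: J = 2[d³/12 + d(b/2)²] = 2[9.5³/12 + 9.5×1.75²] = 201.1 in³.
Direct shear f_v = P/L_w = 40.4 / 19 = 2.126 kip/in (vertical).
Torsion M = P·e = 40.4 × 10.5 = 424.2 kip·in.
Critical point at (x, y) = (1.75, 4.75) from centroid. f_tx = M·y/J = 10.02 kip/in; f_ty = M·x/J = 3.692 kip/in.
Resultant f_max = √[f_tx² + (f_v + f_ty)²] = √[10.02² + (2.126 + 3.692)²] = 11.59 kip/in.
Capacity per unit length: φr_n = 0.75 × 0.6 × 80 × (0.707 × 0.625) = 15.91 kip/in.
11.59 ≤ 15.91 → adequate.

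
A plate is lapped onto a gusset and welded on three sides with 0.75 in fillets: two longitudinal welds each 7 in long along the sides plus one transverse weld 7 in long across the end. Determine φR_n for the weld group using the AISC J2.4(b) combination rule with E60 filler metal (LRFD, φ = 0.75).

E60XX → F_EXX = 60 ksi.
t_e = 0.707 × 0.75 = 0.5302 in.
R_nwl = 0.6 × 60 × 0.5302 × 14 = 267.2 kip (longitudinal, 2 welds).
R_nwt = 0.6 × 60 × 0.5302 × 7 = 133.6 kip (transverse, base value).
(i) R_nwl + R_nwt = 400.9 kip; (ii) 0.85 R_nwl + 1.5 R_nwt = 427.6 kip.
R_n = max = 427.6 kip [governs: (ii)]; φR_n = 320.7 kip.

φR_n ≈ 321 kip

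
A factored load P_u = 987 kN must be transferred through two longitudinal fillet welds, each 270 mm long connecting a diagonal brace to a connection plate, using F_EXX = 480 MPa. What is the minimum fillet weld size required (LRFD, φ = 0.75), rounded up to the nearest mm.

w = 12 mm

Total weld length L = 540 mm.
Required throat t_e = P_u / (φ × 0.6 F_EXX × L) = 987 / (0.75 × 0.6 × 480 × 540 × 10⁻³) = 8.462 mm.
Required leg w = t_e / 0.707 = 11.97 mm → use 12 mm.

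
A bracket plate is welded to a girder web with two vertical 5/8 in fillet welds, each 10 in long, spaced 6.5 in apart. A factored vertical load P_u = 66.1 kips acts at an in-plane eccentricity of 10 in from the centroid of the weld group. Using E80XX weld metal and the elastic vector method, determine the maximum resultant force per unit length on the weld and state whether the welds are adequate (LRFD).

E80XX → F_EXX = 80 ksi.
Total weld length L_w = 20 in. Treat welds as unit-width lines.
Polar moment about centroid: J = 2[d³/12 + d(b/2)²] = 2[10³/12 + 10×3.25²] = 377.9 in³.
Direct shear f_v = P/L_w = 66.1 / 20 = 3.305 kip/in (vertical).
Torsion M = P·e = 66.1 × 10 = 661 kip·in.
Critical point at (x, y) = (3.25, 5) from centroid. f_tx = M·y/J = 8.745 kip/in; f_ty = M·x/J = 5.684 kip/in.
Resultant f_max = √[f_tx² + (f_v + f_ty)²] = √[8.745² + (3.305 + 5.684)²] = 12.54 kip/in.
Capacity per unit length: φr_n = 0.75 × 0.6 × 80 × (0.707 × 0.625) = 15.91 kip/in.
12.54 ≤ 15.91 → adequate.

f_max ≈ 12.5 kip/in; adequate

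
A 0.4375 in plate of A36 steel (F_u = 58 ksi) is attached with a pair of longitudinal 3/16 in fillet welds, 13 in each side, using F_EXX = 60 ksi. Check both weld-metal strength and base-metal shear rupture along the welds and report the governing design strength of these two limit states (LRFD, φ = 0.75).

φR_n ≈ 93.1 kip (weld metal governs)

t_e = 0.707 × 0.1875 = 0.1326 in; L = 26 in.
Weld metal: φR_n = 0.75 × 0.6 × 60 × 0.1326 × 26 = 93.06 kip.
Base metal (shear rupture): φR_n = 0.75 × 0.6 × 58 × 0.4375 × 26 = 296.9 kip.
Governing: weld metal.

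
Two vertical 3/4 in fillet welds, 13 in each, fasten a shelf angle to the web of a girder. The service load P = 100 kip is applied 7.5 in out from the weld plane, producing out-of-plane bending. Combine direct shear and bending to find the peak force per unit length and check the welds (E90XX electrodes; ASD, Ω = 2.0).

E90XX → F_EXX = 90 ksi.
L_w = 2 × 13 = 26 in; section modulus (unit throat) S = 2 × L²/6 = 56.33 in².
Direct shear f_v = P/L_w = 100/26 = 3.846 kip/in.
Moment M = P × e = 100 × 7.5 = 750 kip·in; bending f_b = M/S = 13.31 kip/in.
f_max = √(f_v² + f_b²) = √(3.846² + 13.31²) = 13.86 kip/in.
r_n/Ω = (1/2.0) × 0.6 × 90 × (0.707 × 0.75) = 14.32 kip/in → adequate.

f_max ≈ 13.9 kip/in; adequate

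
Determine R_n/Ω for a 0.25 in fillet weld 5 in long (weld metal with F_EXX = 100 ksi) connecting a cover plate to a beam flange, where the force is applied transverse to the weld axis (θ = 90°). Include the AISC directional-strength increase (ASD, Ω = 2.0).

t_e = 0.707 × 0.25 = 0.1767 in; A_we = 0.1767 × 5 = 0.8837 in².
Directional factor: 1.0 + 0.5 sin^1.5(90°) = 1.5.
F_nw = 0.6 × 100 × 1.5 = 90 ksi.
R_n/Ω = (90 × 0.8837) / 2.0 = 39.77 kip.

R_n/Ω ≈ 39.8 kip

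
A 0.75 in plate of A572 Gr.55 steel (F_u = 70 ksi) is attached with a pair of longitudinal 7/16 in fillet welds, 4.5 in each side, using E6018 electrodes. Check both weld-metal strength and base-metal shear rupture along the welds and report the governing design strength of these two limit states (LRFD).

φR_n ≈ 75.2 kip (weld metal governs)

E60XX → F_EXX = 60 ksi.
t_e = 0.707 × 0.4375 = 0.3093 in; L = 9 in.
Weld metal: φR_n = 0.75 × 0.6 × 60 × 0.3093 × 9 = 75.16 kip.
Base metal (shear rupture): φR_n = 0.75 × 0.6 × 70 × 0.75 × 9 = 212.6 kip.
Governing: weld metal.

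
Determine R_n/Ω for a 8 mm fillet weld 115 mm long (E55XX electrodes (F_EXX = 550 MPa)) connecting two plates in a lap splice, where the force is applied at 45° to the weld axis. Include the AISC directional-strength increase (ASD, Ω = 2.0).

R_n/Ω ≈ 139 kN

t_e = 0.707 × 8 = 5.656 mm; A_we = 5.656 × 115 = 650.4 mm².
Directional factor: 1.0 + 0.5 sin^1.5(45°) = 1.297.
F_nw = 0.6 × 550 × 1.297 = 428.1 MPa.
R_n/Ω = (428.1 × 650.4) / 2.0 × 10⁻³ = 139.2 kN.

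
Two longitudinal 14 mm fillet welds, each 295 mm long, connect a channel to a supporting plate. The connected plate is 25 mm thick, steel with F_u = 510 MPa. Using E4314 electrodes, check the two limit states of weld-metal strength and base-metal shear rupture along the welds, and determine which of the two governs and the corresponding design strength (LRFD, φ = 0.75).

φR_n ≈ 1130 kN (weld metal governs)

E43XX → F_EXX = 430 MPa.
t_e = 0.707 × 14 = 9.898 mm; L = 590 mm.
Weld metal: φR_n = 0.75 × 0.6 × 430 × 9.898 × 590 × 10⁻³ = 1130 kN.
Base metal (shear rupture): φR_n = 0.75 × 0.6 × 510 × 25 × 590 × 10⁻³ = 3385 kN.
Governing: weld metal.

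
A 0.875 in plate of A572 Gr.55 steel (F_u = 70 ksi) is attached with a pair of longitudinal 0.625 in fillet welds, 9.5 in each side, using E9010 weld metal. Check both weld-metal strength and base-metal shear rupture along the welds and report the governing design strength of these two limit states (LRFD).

E90XX → F_EXX = 90 ksi.
t_e = 0.707 × 0.625 = 0.4419 in; L = 19 in.
Weld metal: φR_n = 0.75 × 0.6 × 90 × 0.4419 × 19 = 340 kip.
Base metal (shear rupture): φR_n = 0.75 × 0.6 × 70 × 0.875 × 19 = 523.7 kip.
Governing: weld metal.

φR_n ≈ 340 kip (weld metal governs)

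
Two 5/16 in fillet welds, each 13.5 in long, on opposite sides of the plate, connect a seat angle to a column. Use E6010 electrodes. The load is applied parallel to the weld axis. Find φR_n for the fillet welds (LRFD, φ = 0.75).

E60XX → F_EXX = 60 ksi.
Effective throat t_e = 0.707 × 0.3125 = 0.2209 in.
Total length L = 27 in; A_we = 0.2209 × 27 = 5.965 in².
F_nw = 0.6 F_EXX = 0.6 × 60 = 36 ksi.
φR_n = 0.75 × 36 × 5.965 = 161.1 kip.

φR_n ≈ 161 kip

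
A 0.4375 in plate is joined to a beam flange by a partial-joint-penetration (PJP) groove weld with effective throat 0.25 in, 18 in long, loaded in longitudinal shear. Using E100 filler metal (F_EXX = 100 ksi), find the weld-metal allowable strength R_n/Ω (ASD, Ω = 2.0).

R_n/Ω ≈ 135 kips

Effective throat (given) t_e = 0.25 in.
A_we = 0.25 × 18 = 4.5 in².
F_nw = 0.6 F_EXX = 60 ksi.
R_n/Ω = (60 × 4.5) / 2.0 = 135 kips.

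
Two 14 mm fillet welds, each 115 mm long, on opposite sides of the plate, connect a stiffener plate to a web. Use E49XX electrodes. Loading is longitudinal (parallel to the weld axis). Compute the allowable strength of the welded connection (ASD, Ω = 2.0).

R_n/Ω ≈ 335 kN

E49XX → F_EXX = 490 MPa.
Effective throat t_e = 0.707 × 14 = 9.898 mm.
Total length L = 230 mm; A_we = 9.898 × 230 = 2277 mm².
F_nw = 0.6 F_EXX = 0.6 × 490 = 294 MPa.
R_n = 294 × 2277 × 10⁻³ = 669.3 kN; R_n/Ω = 669.3/2.0 = 334.7 kN.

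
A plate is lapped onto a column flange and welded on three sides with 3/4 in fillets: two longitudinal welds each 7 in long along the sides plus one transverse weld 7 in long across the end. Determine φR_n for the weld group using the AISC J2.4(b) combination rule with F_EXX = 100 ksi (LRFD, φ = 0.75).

t_e = 0.707 × 0.75 = 0.5302 in.
R_nwl = 0.6 × 100 × 0.5302 × 14 = 445.4 kips (longitudinal, 2 welds).
R_nwt = 0.6 × 100 × 0.5302 × 7 = 222.7 kips (transverse, base value).
(i) R_nwl + R_nwt = 668.1 kips; (ii) 0.85 R_nwl + 1.5 R_nwt = 712.7 kips.
R_n = max = 712.7 kips [governs: (ii)]; φR_n = 534.5 kips.

φR_n ≈ 534 kips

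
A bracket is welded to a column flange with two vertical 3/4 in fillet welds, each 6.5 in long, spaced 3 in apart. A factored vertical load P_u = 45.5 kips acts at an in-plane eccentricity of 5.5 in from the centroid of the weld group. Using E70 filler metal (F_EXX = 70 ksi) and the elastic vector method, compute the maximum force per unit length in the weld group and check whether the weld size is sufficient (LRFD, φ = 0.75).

Total weld length L_w = 13 in. Treat welds as unit-width lines.
Polar moment about centroid: J = 2[d³/12 + d(b/2)²] = 2[6.5³/12 + 6.5×1.5²] = 75.02 in³.
Direct shear f_v = P/L_w = 45.5 / 13 = 3.5 kip/in (vertical).
Torsion M = P·e = 45.5 × 5.5 = 250.25 kip·in.
Critical point at (x, y) = (1.5, 3.25) from centroid. f_tx = M·y/J = 10.84 kip/in; f_ty = M·x/J = 5.004 kip/in.
Resultant f_max = √[f_tx² + (f_v + f_ty)²] = √[10.84² + (3.5 + 5.004)²] = 13.78 kip/in.
Capacity per unit length: φr_n = 0.75 × 0.6 × 70 × (0.707 × 0.75) = 16.7 kip/in.
13.78 ≤ 16.7 → adequate.

f_max ≈ 13.8 kip/in; adequate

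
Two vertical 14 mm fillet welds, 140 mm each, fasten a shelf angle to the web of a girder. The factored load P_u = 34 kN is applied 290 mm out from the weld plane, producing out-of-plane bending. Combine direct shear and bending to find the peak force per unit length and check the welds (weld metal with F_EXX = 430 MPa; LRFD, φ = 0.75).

L_w = 2 × 140 = 280 mm; section modulus (unit throat) S = 2 × L²/6 = 6533 mm².
Direct shear f_v = P/L_w = 34×10³/280 = 121.4 N/mm.
Moment M = P × e = 34×10³ × 290 = 9860000 N·mm; bending f_b = M/S = 1509 N/mm.
f_max = √(f_v² + f_b²) = √(121.4² + 1509²) = 1514 N/mm.
φr_n = 0.75 × 0.6 × 430 × (0.707 × 14) = 1915 N/mm → adequate.

f_max ≈ 1510 N/mm; adequate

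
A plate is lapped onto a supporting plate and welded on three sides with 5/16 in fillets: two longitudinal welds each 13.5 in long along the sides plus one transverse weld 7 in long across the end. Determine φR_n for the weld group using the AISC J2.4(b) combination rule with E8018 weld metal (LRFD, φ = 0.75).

φR_n ≈ 270 kip

E80XX → F_EXX = 80 ksi.
t_e = 0.707 × 0.3125 = 0.2209 in.
R_nwl = 0.6 × 80 × 0.2209 × 27 = 286.3 kip (longitudinal, 2 welds).
R_nwt = 0.6 × 80 × 0.2209 × 7 = 74.23 kip (transverse, base value).
(i) R_nwl + R_nwt = 360.6 kip; (ii) 0.85 R_nwl + 1.5 R_nwt = 354.7 kip.
R_n = max = 360.6 kip [governs: (i)]; φR_n = 270.4 kip.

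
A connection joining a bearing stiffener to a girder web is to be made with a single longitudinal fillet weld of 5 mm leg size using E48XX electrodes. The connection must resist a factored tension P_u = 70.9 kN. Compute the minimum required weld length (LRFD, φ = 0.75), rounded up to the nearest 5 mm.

E48XX → F_EXX = 480 MPa.
Throat t_e = 0.707 × 5 = 3.535 mm.
φr_n = 0.75 × 0.6 × 480 × 3.535 × 10⁻³ = 0.7636 kN/mm.
L_req = P_u / φr_n = 70.9 / 0.7636 = 92.85 mm total.
Round up → use L = 95 mm.

L = 95 mm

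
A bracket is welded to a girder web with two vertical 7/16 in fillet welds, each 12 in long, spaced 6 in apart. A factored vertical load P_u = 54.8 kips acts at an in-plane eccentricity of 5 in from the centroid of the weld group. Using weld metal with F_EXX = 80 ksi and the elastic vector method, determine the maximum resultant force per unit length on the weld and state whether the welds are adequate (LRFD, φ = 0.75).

f_max ≈ 5.1 kip/in; adequate

Total weld length L_w = 24 in. Treat welds as unit-width lines.
Polar moment about centroid: J = 2[d³/12 + d(b/2)²] = 2[12³/12 + 12×3²] = 504 in³.
Direct shear f_v = P/L_w = 54.8 / 24 = 2.283 kip/in (vertical).
Torsion M = P·e = 54.8 × 5 = 274 kip·in.
Critical point at (x, y) = (3, 6) from centroid. f_tx = M·y/J = 3.262 kip/in; f_ty = M·x/J = 1.631 kip/in.
Resultant f_max = √[f_tx² + (f_v + f_ty)²] = √[3.262² + (2.283 + 1.631)²] = 5.095 kip/in.
Capacity per unit length: φr_n = 0.75 × 0.6 × 80 × (0.707 × 0.4375) = 11.14 kip/in.
5.095 ≤ 11.14 → adequate.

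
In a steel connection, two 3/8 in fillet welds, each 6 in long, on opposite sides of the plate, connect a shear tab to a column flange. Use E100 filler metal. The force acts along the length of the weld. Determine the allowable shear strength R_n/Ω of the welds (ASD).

R_n/Ω ≈ 95.4 kips

E100XX → F_EXX = 100 ksi.
Effective throat t_e = 0.707 × 0.375 = 0.2651 in.
Total length L = 12 in; A_we = 0.2651 × 12 = 3.181 in².
F_nw = 0.6 F_EXX = 0.6 × 100 = 60 ksi.
R_n = 60 × 3.181 = 190.9 kips; R_n/Ω = 190.9/2.0 = 95.44 kips.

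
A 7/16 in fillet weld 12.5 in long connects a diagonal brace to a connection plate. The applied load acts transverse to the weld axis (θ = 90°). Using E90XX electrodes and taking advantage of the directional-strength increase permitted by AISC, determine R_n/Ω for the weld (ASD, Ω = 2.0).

R_n/Ω ≈ 157 kip

E90XX → F_EXX = 90 ksi.
t_e = 0.707 × 0.4375 = 0.3093 in; A_we = 0.3093 × 12.5 = 3.866 in².
Directional factor: 1.0 + 0.5 sin^1.5(90°) = 1.5.
F_nw = 0.6 × 90 × 1.5 = 81 ksi.
R_n/Ω = (81 × 3.866) / 2.0 = 156.6 kip.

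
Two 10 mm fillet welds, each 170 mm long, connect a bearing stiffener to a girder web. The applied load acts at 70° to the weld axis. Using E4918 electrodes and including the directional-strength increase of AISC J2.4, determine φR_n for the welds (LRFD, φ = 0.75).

φR_n ≈ 771 kN

E49XX → F_EXX = 490 MPa.
t_e = 0.707 × 10 = 7.07 mm; A_we = 7.07 × 340 = 2404 mm².
Directional factor: 1.0 + 0.5 sin^1.5(70°) = 1.455.
F_nw = 0.6 × 490 × 1.455 = 427.9 MPa.
φR_n = 0.75 × 427.9 × 2404 × 10⁻³ = 771.4 kN.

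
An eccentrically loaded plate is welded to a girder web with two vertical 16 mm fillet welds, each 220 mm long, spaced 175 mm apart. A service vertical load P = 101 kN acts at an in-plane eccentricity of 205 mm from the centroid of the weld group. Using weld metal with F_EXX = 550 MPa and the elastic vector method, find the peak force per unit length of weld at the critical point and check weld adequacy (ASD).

Total weld length L_w = 440 mm. Treat welds as unit-width lines.
Polar moment about centroid: J = 2[d³/12 + d(b/2)²] = 2[220³/12 + 220×87.5²] = 5143000 mm³.
Direct shear f_v = P/L_w = 101×10³ / 440 = 229.5 N/mm (vertical).
Torsion M = P·e = 101×10³ × 205 = 20705000 N·mm.
Critical point at (x, y) = (87.5, 110) from centroid. f_tx = M·y/J = 442.8 N/mm; f_ty = M·x/J = 352.2 N/mm.
Resultant f_max = √[f_tx² + (f_v + f_ty)²] = √[442.8² + (229.5 + 352.2)²] = 731.1 N/mm.
Capacity per unit length: r_n/Ω = (1/2.0) × 0.6 × 550 × (0.707 × 16) = 1866 N/mm.
731.1 ≤ 1866 → adequate.

f_max ≈ 731 N/mm; adequate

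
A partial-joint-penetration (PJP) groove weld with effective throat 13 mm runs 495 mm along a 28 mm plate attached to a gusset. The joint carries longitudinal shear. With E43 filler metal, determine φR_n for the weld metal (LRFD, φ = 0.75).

E43XX → F_EXX = 430 MPa.
Effective throat (given) t_e = 13 mm.
A_we = 13 × 495 = 6435 mm².
F_nw = 0.6 F_EXX = 258 MPa.
φR_n = 0.75 × 258 × 6435 × 10⁻³ = 1245 kN.

φR_n ≈ 1250 kN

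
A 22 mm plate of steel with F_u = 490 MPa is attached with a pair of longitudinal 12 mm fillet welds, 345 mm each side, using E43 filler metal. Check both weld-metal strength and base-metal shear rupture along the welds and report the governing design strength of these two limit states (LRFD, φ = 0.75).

φR_n ≈ 1130 kN (weld metal governs)

E43XX → F_EXX = 430 MPa.
t_e = 0.707 × 12 = 8.484 mm; L = 690 mm.
Weld metal: φR_n = 0.75 × 0.6 × 430 × 8.484 × 690 × 10⁻³ = 1133 kN.
Base metal (shear rupture): φR_n = 0.75 × 0.6 × 490 × 22 × 690 × 10⁻³ = 3347 kN.
Governing: weld metal.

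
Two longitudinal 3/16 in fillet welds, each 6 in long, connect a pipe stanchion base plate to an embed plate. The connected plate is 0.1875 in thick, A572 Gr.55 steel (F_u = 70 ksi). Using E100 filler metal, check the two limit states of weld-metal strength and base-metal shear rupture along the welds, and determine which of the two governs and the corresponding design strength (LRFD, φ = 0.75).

E100XX → F_EXX = 100 ksi.
t_e = 0.707 × 0.1875 = 0.1326 in; L = 12 in.
Weld metal: φR_n = 0.75 × 0.6 × 100 × 0.1326 × 12 = 71.58 kips.
Base metal (shear rupture): φR_n = 0.75 × 0.6 × 70 × 0.1875 × 12 = 70.88 kips.
Governing: base-metal shear rupture.

φR_n ≈ 70.9 kips (base-metal shear rupture governs)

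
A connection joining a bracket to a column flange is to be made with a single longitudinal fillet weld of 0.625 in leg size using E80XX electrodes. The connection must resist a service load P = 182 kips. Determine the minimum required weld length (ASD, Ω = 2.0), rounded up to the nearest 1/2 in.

E80XX → F_EXX = 80 ksi.
Throat t_e = 0.707 × 0.625 = 0.4419 in.
r_n/Ω = (0.6 × 80 × 0.4419) / 2.0 = 10.6 kip/in.
L_req = P / (r_n/Ω) = 182 / 10.6 = 17.16 in total.
Round up → use L = 17.5 in.

L = 17.5 in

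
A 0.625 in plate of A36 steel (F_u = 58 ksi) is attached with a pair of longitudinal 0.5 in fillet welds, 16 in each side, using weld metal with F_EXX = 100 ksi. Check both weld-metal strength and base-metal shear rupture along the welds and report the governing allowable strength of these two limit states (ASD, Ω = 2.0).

t_e = 0.707 × 0.5 = 0.3535 in; L = 32 in.
Weld metal: R_n/Ω = (1/2.0) × 0.6 × 100 × 0.3535 × 32 = 339.4 kips.
Base metal (shear rupture): R_n/Ω = (1/2.0) × 0.6 × 58 × 0.625 × 32 = 348 kips.
Governing: weld metal.

R_n/Ω ≈ 339 kips (weld metal governs)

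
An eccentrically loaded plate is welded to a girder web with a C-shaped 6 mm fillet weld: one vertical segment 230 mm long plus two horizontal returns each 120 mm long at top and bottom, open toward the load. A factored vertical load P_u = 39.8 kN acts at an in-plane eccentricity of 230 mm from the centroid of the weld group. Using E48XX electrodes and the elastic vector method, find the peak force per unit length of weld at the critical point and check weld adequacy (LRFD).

E48XX → F_EXX = 480 MPa.
Total weld length L_w = 470 mm. Treat welds as unit-width lines.
Centroid: x̄ = 2×120×60 / 470 = 30.64 mm from the vertical weld.
Polar moment about centroid: J = I_x + I_y = [230³/12 + 2×120×115²] + [230×30.64² + 2(120³/12 + 120×29.36²)] = 4899000 mm³.
Direct shear f_v = P/L_w = 39.8×10³ / 470 = 84.68 N/mm (vertical).
Torsion M = P·e = 39.8×10³ × 230 = 9154000 N·mm.
Critical point at (x, y) = (89.36, 115) from centroid. f_tx = M·y/J = 214.9 N/mm; f_ty = M·x/J = 167 N/mm.
Resultant f_max = √[f_tx² + (f_v + f_ty)²] = √[214.9² + (84.68 + 167)²] = 330.9 N/mm.
Capacity per unit length: φr_n = 0.75 × 0.6 × 480 × (0.707 × 6) = 916.3 N/mm.
330.9 ≤ 916.3 → adequate.

f_max ≈ 331 N/mm; adequate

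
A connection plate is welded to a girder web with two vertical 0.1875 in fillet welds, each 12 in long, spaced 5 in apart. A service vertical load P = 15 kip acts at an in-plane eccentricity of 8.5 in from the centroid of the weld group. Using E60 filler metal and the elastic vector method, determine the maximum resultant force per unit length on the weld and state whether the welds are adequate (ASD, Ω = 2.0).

f_max ≈ 2.21 kip/in; adequate

E60XX → F_EXX = 60 ksi.
Total weld length L_w = 24 in. Treat welds as unit-width lines.
Polar moment about centroid: J = 2[d³/12 + d(b/2)²] = 2[12³/12 + 12×2.5²] = 438 in³.
Direct shear f_v = P/L_w = 15 / 24 = 0.625 kip/in (vertical).
Torsion M = P·e = 15 × 8.5 = 127.5 kip·in.
Critical point at (x, y) = (2.5, 6) from centroid. f_tx = M·y/J = 1.747 kip/in; f_ty = M·x/J = 0.7277 kip/in.
Resultant f_max = √[f_tx² + (f_v + f_ty)²] = √[1.747² + (0.625 + 0.7277)²] = 2.209 kip/in.
Capacity per unit length: r_n/Ω = (1/2.0) × 0.6 × 60 × (0.707 × 0.1875) = 2.386 kip/in.
2.209 ≤ 2.386 → adequate.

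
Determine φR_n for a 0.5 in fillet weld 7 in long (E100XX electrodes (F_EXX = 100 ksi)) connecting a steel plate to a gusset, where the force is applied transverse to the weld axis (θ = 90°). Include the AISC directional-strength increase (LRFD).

φR_n ≈ 167 kips

t_e = 0.707 × 0.5 = 0.3535 in; A_we = 0.3535 × 7 = 2.474 in².
Directional factor: 1.0 + 0.5 sin^1.5(90°) = 1.5.
F_nw = 0.6 × 100 × 1.5 = 90 ksi.
φR_n = 0.75 × 90 × 2.474 = 167 kips.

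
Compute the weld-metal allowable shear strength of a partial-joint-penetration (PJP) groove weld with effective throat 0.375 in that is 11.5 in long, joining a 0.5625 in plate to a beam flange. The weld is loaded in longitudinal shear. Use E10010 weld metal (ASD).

E100XX → F_EXX = 100 ksi.
Effective throat (given) t_e = 0.375 in.
A_we = 0.375 × 11.5 = 4.312 in².
F_nw = 0.6 F_EXX = 60 ksi.
R_n/Ω = (60 × 4.312) / 2.0 = 129.4 kips.

R_n/Ω ≈ 129 kips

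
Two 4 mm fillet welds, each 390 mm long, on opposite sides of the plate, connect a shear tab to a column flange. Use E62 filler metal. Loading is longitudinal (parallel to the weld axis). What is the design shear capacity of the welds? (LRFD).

E62XX → F_EXX = 620 MPa.
Effective throat t_e = 0.707 × 4 = 2.828 mm.
Total length L = 780 mm; A_we = 2.828 × 780 = 2206 mm².
F_nw = 0.6 F_EXX = 0.6 × 620 = 372 MPa.
φR_n = 0.75 × 372 × 2206 × 10⁻³ = 615.4 kN.

φR_n ≈ 615 kN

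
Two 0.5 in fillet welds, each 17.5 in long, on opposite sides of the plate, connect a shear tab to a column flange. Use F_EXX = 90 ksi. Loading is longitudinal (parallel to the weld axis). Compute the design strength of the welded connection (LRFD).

φR_n ≈ 501 kip

Effective throat t_e = 0.707 × 0.5 = 0.3535 in.
Total length L = 35 in; A_we = 0.3535 × 35 = 12.37 in².
F_nw = 0.6 F_EXX = 0.6 × 90 = 54 ksi.
φR_n = 0.75 × 54 × 12.37 = 501.1 kip.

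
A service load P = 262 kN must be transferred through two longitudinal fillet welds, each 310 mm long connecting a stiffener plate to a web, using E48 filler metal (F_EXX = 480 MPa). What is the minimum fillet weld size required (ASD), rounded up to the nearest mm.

w = 5 mm

Total weld length L = 620 mm.
Required throat t_e = P × Ω / (0.6 F_EXX × L) = 262 × 2.0 / (0.6 × 480 × 620 × 10⁻³) = 2.935 mm.
Required leg w = t_e / 0.707 = 4.151 mm → use 5 mm.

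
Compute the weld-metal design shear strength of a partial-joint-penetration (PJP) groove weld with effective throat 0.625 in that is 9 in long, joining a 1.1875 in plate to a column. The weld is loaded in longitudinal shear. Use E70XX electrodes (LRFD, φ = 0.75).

E70XX → F_EXX = 70 ksi.
Effective throat (given) t_e = 0.625 in.
A_we = 0.625 × 9 = 5.625 in².
F_nw = 0.6 F_EXX = 42 ksi.
φR_n = 0.75 × 42 × 5.625 = 177.2 kips.

φR_n ≈ 177 kips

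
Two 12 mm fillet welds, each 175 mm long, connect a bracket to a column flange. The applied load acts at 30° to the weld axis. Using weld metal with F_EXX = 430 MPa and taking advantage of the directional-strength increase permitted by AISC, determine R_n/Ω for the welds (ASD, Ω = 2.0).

R_n/Ω ≈ 451 kN

t_e = 0.707 × 12 = 8.484 mm; A_we = 8.484 × 350 = 2969 mm².
Directional factor: 1.0 + 0.5 sin^1.5(30°) = 1.177.
F_nw = 0.6 × 430 × 1.177 = 303.6 MPa.
R_n/Ω = (303.6 × 2969) / 2.0 × 10⁻³ = 450.8 kN.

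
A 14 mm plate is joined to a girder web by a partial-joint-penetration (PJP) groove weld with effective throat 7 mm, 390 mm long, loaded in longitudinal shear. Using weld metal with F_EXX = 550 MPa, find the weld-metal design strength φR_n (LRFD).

Effective throat (given) t_e = 7 mm.
A_we = 7 × 390 = 2730 mm².
F_nw = 0.6 F_EXX = 330 MPa.
φR_n = 0.75 × 330 × 2730 × 10⁻³ = 675.7 kN.

φR_n ≈ 676 kN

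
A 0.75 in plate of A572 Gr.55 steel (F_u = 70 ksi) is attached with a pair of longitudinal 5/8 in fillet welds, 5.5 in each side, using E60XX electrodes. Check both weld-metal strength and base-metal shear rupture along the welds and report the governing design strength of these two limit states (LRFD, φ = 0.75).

E60XX → F_EXX = 60 ksi.
t_e = 0.707 × 0.625 = 0.4419 in; L = 11 in.
Weld metal: φR_n = 0.75 × 0.6 × 60 × 0.4419 × 11 = 131.2 kip.
Base metal (shear rupture): φR_n = 0.75 × 0.6 × 70 × 0.75 × 11 = 259.9 kip.
Governing: weld metal.

φR_n ≈ 131 kip (weld metal governs)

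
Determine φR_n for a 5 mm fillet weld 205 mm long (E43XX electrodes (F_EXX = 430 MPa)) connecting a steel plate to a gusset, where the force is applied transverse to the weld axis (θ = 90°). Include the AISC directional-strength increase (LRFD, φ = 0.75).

t_e = 0.707 × 5 = 3.535 mm; A_we = 3.535 × 205 = 724.7 mm².
Directional factor: 1.0 + 0.5 sin^1.5(90°) = 1.5.
F_nw = 0.6 × 430 × 1.5 = 387 MPa.
φR_n = 0.75 × 387 × 724.7 × 10⁻³ = 210.3 kN.

φR_n ≈ 210 kN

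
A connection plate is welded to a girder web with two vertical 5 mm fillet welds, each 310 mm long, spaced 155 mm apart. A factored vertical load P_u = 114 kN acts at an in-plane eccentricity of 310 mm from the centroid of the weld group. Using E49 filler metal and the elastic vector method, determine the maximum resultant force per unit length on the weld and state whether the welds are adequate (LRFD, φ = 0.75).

f_max ≈ 804 N/mm; NOT adequate

E49XX → F_EXX = 490 MPa.
Total weld length L_w = 620 mm. Treat welds as unit-width lines.
Polar moment about centroid: J = 2[d³/12 + d(b/2)²] = 2[310³/12 + 310×77.5²] = 8689000 mm³.
Direct shear f_v = P/L_w = 114×10³ / 620 = 183.9 N/mm (vertical).
Torsion M = P·e = 114×10³ × 310 = 35340000 N·mm.
Critical point at (x, y) = (77.5, 155) from centroid. f_tx = M·y/J = 630.4 N/mm; f_ty = M·x/J = 315.2 N/mm.
Resultant f_max = √[f_tx² + (f_v + f_ty)²] = √[630.4² + (183.9 + 315.2)²] = 804.1 N/mm.
Capacity per unit length: φr_n = 0.75 × 0.6 × 490 × (0.707 × 5) = 779.5 N/mm.
804.1 > 779.5 → NOT adequate.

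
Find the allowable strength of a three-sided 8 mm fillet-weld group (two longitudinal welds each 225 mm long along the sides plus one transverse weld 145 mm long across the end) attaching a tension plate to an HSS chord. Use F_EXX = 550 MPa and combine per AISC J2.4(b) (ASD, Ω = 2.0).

t_e = 0.707 × 8 = 5.656 mm.
R_nwl = 0.6 × 550 × 5.656 × 450 × 10⁻³ = 839.9 kN (longitudinal, 2 welds).
R_nwt = 0.6 × 550 × 5.656 × 145 × 10⁻³ = 270.6 kN (transverse, base value).
(i) R_nwl + R_nwt = 1111 kN; (ii) 0.85 R_nwl + 1.5 R_nwt = 1120 kN.
R_n = max = 1120 kN [governs: (ii)]; R_n/Ω = 559.9 kN.

R_n/Ω ≈ 560 kN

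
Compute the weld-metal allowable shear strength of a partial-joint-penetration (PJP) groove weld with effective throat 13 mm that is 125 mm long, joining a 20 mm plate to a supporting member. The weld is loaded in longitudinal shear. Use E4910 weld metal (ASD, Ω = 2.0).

E49XX → F_EXX = 490 MPa.
Effective throat (given) t_e = 13 mm.
A_we = 13 × 125 = 1625 mm².
F_nw = 0.6 F_EXX = 294 MPa.
R_n/Ω = (294 × 1625) / 2.0 × 10⁻³ = 238.9 kN.

R_n/Ω ≈ 239 kN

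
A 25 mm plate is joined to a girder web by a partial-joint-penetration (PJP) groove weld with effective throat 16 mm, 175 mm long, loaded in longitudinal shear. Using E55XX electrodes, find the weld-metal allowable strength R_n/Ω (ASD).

R_n/Ω ≈ 462 kN

E55XX → F_EXX = 550 MPa.
Effective throat (given) t_e = 16 mm.
A_we = 16 × 175 = 2800 mm².
F_nw = 0.6 F_EXX = 330 MPa.
R_n/Ω = (330 × 2800) / 2.0 × 10⁻³ = 462 kN.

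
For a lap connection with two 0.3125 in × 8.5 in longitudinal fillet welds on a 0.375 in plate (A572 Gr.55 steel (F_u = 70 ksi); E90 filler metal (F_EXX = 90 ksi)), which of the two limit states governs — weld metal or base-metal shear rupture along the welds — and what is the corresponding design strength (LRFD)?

t_e = 0.707 × 0.3125 = 0.2209 in; L = 17 in.
Weld metal: φR_n = 0.75 × 0.6 × 90 × 0.2209 × 17 = 152.1 kip.
Base metal (shear rupture): φR_n = 0.75 × 0.6 × 70 × 0.375 × 17 = 200.8 kip.
Governing: weld metal.

φR_n ≈ 152 kip (weld metal governs)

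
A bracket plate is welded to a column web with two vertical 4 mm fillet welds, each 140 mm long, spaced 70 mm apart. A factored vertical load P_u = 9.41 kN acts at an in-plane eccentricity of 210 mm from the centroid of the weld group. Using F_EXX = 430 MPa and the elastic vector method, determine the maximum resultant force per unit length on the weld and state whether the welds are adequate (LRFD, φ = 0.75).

Total weld length L_w = 280 mm. Treat welds as unit-width lines.
Polar moment about centroid: J = 2[d³/12 + d(b/2)²] = 2[140³/12 + 140×35²] = 800300 mm³.
Direct shear f_v = P/L_w = 9.41×10³ / 280 = 33.61 N/mm (vertical).
Torsion M = P·e = 9.41×10³ × 210 = 1976100 N·mm.
Critical point at (x, y) = (35, 70) from centroid. f_tx = M·y/J = 172.8 N/mm; f_ty = M·x/J = 86.42 N/mm.
Resultant f_max = √[f_tx² + (f_v + f_ty)²] = √[172.8² + (33.61 + 86.42)²] = 210.4 N/mm.
Capacity per unit length: φr_n = 0.75 × 0.6 × 430 × (0.707 × 4) = 547.2 N/mm.
210.4 ≤ 547.2 → adequate.

f_max ≈ 210 N/mm; adequate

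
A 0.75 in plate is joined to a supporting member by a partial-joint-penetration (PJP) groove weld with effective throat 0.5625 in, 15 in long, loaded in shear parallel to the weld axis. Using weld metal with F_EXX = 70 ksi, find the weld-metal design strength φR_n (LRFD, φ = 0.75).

Effective throat (given) t_e = 0.5625 in.
A_we = 0.5625 × 15 = 8.438 in².
F_nw = 0.6 F_EXX = 42 ksi.
φR_n = 0.75 × 42 × 8.438 = 265.8 kip.

φR_n ≈ 266 kip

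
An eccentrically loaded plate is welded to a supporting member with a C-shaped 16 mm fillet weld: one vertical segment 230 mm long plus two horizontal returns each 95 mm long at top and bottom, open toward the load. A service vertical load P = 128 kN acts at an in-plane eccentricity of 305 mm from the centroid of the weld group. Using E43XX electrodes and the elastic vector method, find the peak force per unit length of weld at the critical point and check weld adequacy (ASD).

f_max ≈ 1550 N/mm; NOT adequate

E43XX → F_EXX = 430 MPa.
Total weld length L_w = 420 mm. Treat welds as unit-width lines.
Centroid: x̄ = 2×95×47.5 / 420 = 21.49 mm from the vertical weld.
Polar moment about centroid: J = I_x + I_y = [230³/12 + 2×95×115²] + [230×21.49² + 2(95³/12 + 95×26.01²)] = 3904000 mm³.
Direct shear f_v = P/L_w = 128×10³ / 420 = 304.8 N/mm (vertical).
Torsion M = P·e = 128×10³ × 305 = 39040000 N·mm.
Critical point at (x, y) = (73.51, 115) from centroid. f_tx = M·y/J = 1150 N/mm; f_ty = M·x/J = 735.1 N/mm.
Resultant f_max = √[f_tx² + (f_v + f_ty)²] = √[1150² + (304.8 + 735.1)²] = 1550 N/mm.
Capacity per unit length: r_n/Ω = (1/2.0) × 0.6 × 430 × (0.707 × 16) = 1459 N/mm.
1550 > 1459 → NOT adequate.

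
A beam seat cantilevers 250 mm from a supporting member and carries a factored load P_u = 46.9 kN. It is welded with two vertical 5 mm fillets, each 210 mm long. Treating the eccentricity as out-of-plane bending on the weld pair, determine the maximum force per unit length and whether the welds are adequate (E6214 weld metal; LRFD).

f_max ≈ 805 N/mm; adequate

E62XX → F_EXX = 620 MPa.
L_w = 2 × 210 = 420 mm; section modulus (unit throat) S = 2 × L²/6 = 14700 mm².
Direct shear f_v = P/L_w = 46.9×10³/420 = 111.7 N/mm.
Moment M = P × e = 46.9×10³ × 250 = 11725000 N·mm; bending f_b = M/S = 797.6 N/mm.
f_max = √(f_v² + f_b²) = √(111.7² + 797.6²) = 805.4 N/mm.
φr_n = 0.75 × 0.6 × 620 × (0.707 × 5) = 986.3 N/mm → adequate.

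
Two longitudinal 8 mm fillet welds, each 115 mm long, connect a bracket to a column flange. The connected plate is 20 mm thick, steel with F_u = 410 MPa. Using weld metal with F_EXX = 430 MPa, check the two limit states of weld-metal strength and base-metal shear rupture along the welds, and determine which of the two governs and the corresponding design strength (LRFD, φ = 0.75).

φR_n ≈ 252 kN (weld metal governs)

t_e = 0.707 × 8 = 5.656 mm; L = 230 mm.
Weld metal: φR_n = 0.75 × 0.6 × 430 × 5.656 × 230 × 10⁻³ = 251.7 kN.
Base metal (shear rupture): φR_n = 0.75 × 0.6 × 410 × 20 × 230 × 10⁻³ = 848.7 kN.
Governing: weld metal.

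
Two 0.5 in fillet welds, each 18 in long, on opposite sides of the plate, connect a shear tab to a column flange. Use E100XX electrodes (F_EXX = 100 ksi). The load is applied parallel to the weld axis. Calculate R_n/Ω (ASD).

Effective throat t_e = 0.707 × 0.5 = 0.3535 in.
Total length L = 36 in; A_we = 0.3535 × 36 = 12.73 in².
F_nw = 0.6 F_EXX = 0.6 × 100 = 60 ksi.
R_n = 60 × 12.73 = 763.6 kip; R_n/Ω = 763.6/2.0 = 381.8 kip.

R_n/Ω ≈ 382 kip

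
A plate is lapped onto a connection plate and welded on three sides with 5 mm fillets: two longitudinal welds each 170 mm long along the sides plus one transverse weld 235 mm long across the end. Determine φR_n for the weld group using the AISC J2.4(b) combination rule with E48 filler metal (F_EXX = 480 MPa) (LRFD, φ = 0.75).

t_e = 0.707 × 5 = 3.535 mm.
R_nwl = 0.6 × 480 × 3.535 × 340 × 10⁻³ = 346.1 kN (longitudinal, 2 welds).
R_nwt = 0.6 × 480 × 3.535 × 235 × 10⁻³ = 239.2 kN (transverse, base value).
(i) R_nwl + R_nwt = 585.4 kN; (ii) 0.85 R_nwl + 1.5 R_nwt = 653.1 kN.
R_n = max = 653.1 kN [governs: (ii)]; φR_n = 489.8 kN.

φR_n ≈ 490 kN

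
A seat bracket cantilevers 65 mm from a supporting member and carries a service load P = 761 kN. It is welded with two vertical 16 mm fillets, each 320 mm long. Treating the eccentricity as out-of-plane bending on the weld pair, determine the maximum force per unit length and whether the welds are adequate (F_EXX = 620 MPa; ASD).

L_w = 2 × 320 = 640 mm; section modulus (unit throat) S = 2 × L²/6 = 34130 mm².
Direct shear f_v = P/L_w = 761×10³/640 = 1189 N/mm.
Moment M = P × e = 761×10³ × 65 = 49465000 N·mm; bending f_b = M/S = 1449 N/mm.
f_max = √(f_v² + f_b²) = √(1189² + 1449²) = 1875 N/mm.
r_n/Ω = (1/2.0) × 0.6 × 620 × (0.707 × 16) = 2104 N/mm → adequate.

f_max ≈ 1870 N/mm; adequate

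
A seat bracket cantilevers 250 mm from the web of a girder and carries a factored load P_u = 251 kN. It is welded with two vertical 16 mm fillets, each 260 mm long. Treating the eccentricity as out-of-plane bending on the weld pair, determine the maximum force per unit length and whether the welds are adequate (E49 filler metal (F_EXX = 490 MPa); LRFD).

f_max ≈ 2830 N/mm; NOT adequate

L_w = 2 × 260 = 520 mm; section modulus (unit throat) S = 2 × L²/6 = 22530 mm².
Direct shear f_v = P/L_w = 251×10³/520 = 482.7 N/mm.
Moment M = P × e = 251×10³ × 250 = 62750000 N·mm; bending f_b = M/S = 2785 N/mm.
f_max = √(f_v² + f_b²) = √(482.7² + 2785²) = 2826 N/mm.
φr_n = 0.75 × 0.6 × 490 × (0.707 × 16) = 2494 N/mm → NOT adequate.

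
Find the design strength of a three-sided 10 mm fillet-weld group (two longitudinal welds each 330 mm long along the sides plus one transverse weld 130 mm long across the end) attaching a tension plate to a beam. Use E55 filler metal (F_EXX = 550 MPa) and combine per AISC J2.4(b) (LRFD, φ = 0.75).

φR_n ≈ 1380 kN

t_e = 0.707 × 10 = 7.07 mm.
R_nwl = 0.6 × 550 × 7.07 × 660 × 10⁻³ = 1540 kN (longitudinal, 2 welds).
R_nwt = 0.6 × 550 × 7.07 × 130 × 10⁻³ = 303.3 kN (transverse, base value).
(i) R_nwl + R_nwt = 1843 kN; (ii) 0.85 R_nwl + 1.5 R_nwt = 1764 kN.
R_n = max = 1843 kN [governs: (i)]; φR_n = 1382 kN.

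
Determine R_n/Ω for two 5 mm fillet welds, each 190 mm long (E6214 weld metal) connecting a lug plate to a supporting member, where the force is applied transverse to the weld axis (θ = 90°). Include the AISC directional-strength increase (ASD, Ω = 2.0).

E62XX → F_EXX = 620 MPa.
t_e = 0.707 × 5 = 3.535 mm; A_we = 3.535 × 380 = 1343 mm².
Directional factor: 1.0 + 0.5 sin^1.5(90°) = 1.5.
F_nw = 0.6 × 620 × 1.5 = 558 MPa.
R_n/Ω = (558 × 1343) / 2.0 × 10⁻³ = 374.8 kN.

R_n/Ω ≈ 375 kN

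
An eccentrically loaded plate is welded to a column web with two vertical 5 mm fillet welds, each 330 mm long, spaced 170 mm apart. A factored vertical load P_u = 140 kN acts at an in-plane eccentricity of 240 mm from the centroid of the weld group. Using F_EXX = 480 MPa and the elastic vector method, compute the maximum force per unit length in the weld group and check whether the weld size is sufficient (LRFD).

Total weld length L_w = 660 mm. Treat welds as unit-width lines.
Polar moment about centroid: J = 2[d³/12 + d(b/2)²] = 2[330³/12 + 330×85²] = 10760000 mm³.
Direct shear f_v = P/L_w = 140×10³ / 660 = 212.1 N/mm (vertical).
Torsion M = P·e = 140×10³ × 240 = 33600000 N·mm.
Critical point at (x, y) = (85, 165) from centroid. f_tx = M·y/J = 515.3 N/mm; f_ty = M·x/J = 265.5 N/mm.
Resultant f_max = √[f_tx² + (f_v + f_ty)²] = √[515.3² + (212.1 + 265.5)²] = 702.6 N/mm.
Capacity per unit length: φr_n = 0.75 × 0.6 × 480 × (0.707 × 5) = 763.6 N/mm.
702.6 ≤ 763.6 → adequate.

f_max ≈ 703 N/mm; adequate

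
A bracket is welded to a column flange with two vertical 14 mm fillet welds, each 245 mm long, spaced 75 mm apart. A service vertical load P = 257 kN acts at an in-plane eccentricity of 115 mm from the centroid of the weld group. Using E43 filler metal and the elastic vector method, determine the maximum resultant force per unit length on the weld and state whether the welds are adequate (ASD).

f_max ≈ 1450 N/mm; NOT adequate

E43XX → F_EXX = 430 MPa.
Total weld length L_w = 490 mm. Treat welds as unit-width lines.
Polar moment about centroid: J = 2[d³/12 + d(b/2)²] = 2[245³/12 + 245×37.5²] = 3140000 mm³.
Direct shear f_v = P/L_w = 257×10³ / 490 = 524.5 N/mm (vertical).
Torsion M = P·e = 257×10³ × 115 = 29555000 N·mm.
Critical point at (x, y) = (37.5, 122.5) from centroid. f_tx = M·y/J = 1153 N/mm; f_ty = M·x/J = 353 N/mm.
Resultant f_max = √[f_tx² + (f_v + f_ty)²] = √[1153² + (524.5 + 353)²] = 1449 N/mm.
Capacity per unit length: r_n/Ω = (1/2.0) × 0.6 × 430 × (0.707 × 14) = 1277 N/mm.
1449 > 1277 → NOT adequate.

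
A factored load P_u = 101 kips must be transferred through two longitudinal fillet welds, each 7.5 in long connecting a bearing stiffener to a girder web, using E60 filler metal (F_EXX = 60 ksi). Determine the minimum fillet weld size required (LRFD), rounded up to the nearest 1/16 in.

w = 3/8 in

Total weld length L = 15 in.
Required throat t_e = P_u / (φ × 0.6 F_EXX × L) = 101 / (0.75 × 0.6 × 60 × 15) = 0.2494 in.
Required leg w = t_e / 0.707 = 0.3527 in → use 3/8 in.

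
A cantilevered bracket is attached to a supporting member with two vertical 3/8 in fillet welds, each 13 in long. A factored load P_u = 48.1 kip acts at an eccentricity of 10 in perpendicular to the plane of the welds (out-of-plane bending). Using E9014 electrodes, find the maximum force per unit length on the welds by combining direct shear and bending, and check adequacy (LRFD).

E90XX → F_EXX = 90 ksi.
L_w = 2 × 13 = 26 in; section modulus (unit throat) S = 2 × L²/6 = 56.33 in².
Direct shear f_v = P/L_w = 48.1/26 = 1.85 kip/in.
Moment M = P × e = 48.1 × 10 = 481 kip·in; bending f_b = M/S = 8.538 kip/in.
f_max = √(f_v² + f_b²) = √(1.85² + 8.538²) = 8.737 kip/in.
φr_n = 0.75 × 0.6 × 90 × (0.707 × 0.375) = 10.74 kip/in → adequate.

f_max ≈ 8.74 kip/in; adequate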